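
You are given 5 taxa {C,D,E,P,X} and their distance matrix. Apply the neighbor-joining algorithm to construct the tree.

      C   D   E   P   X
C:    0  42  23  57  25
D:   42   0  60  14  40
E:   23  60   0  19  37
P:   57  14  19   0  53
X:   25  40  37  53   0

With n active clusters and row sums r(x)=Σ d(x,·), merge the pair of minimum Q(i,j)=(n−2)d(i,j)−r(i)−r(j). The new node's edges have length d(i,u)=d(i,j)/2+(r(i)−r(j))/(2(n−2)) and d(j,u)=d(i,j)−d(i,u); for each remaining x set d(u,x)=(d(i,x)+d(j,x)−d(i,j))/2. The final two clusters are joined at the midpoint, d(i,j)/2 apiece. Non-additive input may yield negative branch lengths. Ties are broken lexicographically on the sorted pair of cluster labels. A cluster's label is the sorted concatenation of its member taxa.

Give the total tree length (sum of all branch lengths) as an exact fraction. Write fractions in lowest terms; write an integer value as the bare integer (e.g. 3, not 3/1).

313/4

1. join D+P (d=14, Q=-257) ⇒ DP; edges |D|=55/6, |P|=29/6
  updated: d(C,DP)=85/2, d(DP,E)=65/2, d(DP,X)=79/2
2. join C+X (d=25, Q=-142) ⇒ CX; edges |C|=39/4, |X|=61/4
  updated: d(CX,DP)=57/2, d(CX,E)=35/2
3. join CX+DP (d=57/2, Q=-157/2) ⇒ CDPX; edges |CX|=27/4, |DP|=87/4
  updated: d(CDPX,E)=43/4
4. join CDPX+E (d=43/4) ⇒ CDEPX; edges |CDPX|=43/8, |E|=43/8
final tree: (((C:39/4,X:61/4):27/4,(D:55/6,P:29/6):87/4):43/8,E:43/8)
total length: 313/4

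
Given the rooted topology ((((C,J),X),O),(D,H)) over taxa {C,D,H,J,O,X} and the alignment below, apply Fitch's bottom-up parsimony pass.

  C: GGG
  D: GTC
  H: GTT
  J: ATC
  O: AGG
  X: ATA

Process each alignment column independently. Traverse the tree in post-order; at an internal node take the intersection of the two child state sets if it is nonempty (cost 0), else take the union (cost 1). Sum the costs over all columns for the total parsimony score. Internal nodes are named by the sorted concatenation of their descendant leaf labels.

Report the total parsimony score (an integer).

8

CJ@0: {G} ∪ {A} = {A,G} (union, +1)
CJX@0: {A,G} ∩ {A} = {A} (intersection, +0)
CJOX@0: {A} ∩ {A} = {A} (intersection, +0)
DH@0: {G} ∩ {G} = {G} (intersection, +0)
CDHJOX@0: {A} ∪ {G} = {A,G} (union, +1)
CJ@1: {G} ∪ {T} = {G,T} (union, +1)
CJX@1: {G,T} ∩ {T} = {T} (intersection, +0)
CJOX@1: {T} ∪ {G} = {G,T} (union, +1)
DH@1: {T} ∩ {T} = {T} (intersection, +0)
CDHJOX@1: {G,T} ∩ {T} = {T} (intersection, +0)
CJ@2: {G} ∪ {C} = {C,G} (union, +1)
CJX@2: {C,G} ∪ {A} = {A,C,G} (union, +1)
CJOX@2: {A,C,G} ∩ {G} = {G} (intersection, +0)
DH@2: {C} ∪ {T} = {C,T} (union, +1)
CDHJOX@2: {G} ∪ {C,T} = {C,G,T} (union, +1)
per-site changes: [2, 2, 4]; total = 8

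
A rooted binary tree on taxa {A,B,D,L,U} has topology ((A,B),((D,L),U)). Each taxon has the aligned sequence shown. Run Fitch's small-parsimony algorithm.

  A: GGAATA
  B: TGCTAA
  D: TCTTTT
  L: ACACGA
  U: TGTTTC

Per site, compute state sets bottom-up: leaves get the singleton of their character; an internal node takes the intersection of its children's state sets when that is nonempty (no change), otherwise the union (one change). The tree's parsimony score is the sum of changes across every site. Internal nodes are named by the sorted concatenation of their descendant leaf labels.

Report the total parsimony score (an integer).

12

AB@0: {G} ∪ {T} = {G,T} (union, +1)
DL@0: {T} ∪ {A} = {A,T} (union, +1)
DLU@0: {A,T} ∩ {T} = {T} (intersection, +0)
ABDLU@0: {G,T} ∩ {T} = {T} (intersection, +0)
AB@1: {G} ∩ {G} = {G} (intersection, +0)
DL@1: {C} ∩ {C} = {C} (intersection, +0)
DLU@1: {C} ∪ {G} = {C,G} (union, +1)
ABDLU@1: {G} ∩ {C,G} = {G} (intersection, +0)
AB@2: {A} ∪ {C} = {A,C} (union, +1)
DL@2: {T} ∪ {A} = {A,T} (union, +1)
DLU@2: {A,T} ∩ {T} = {T} (intersection, +0)
ABDLU@2: {A,C} ∪ {T} = {A,C,T} (union, +1)
AB@3: {A} ∪ {T} = {A,T} (union, +1)
DL@3: {T} ∪ {C} = {C,T} (union, +1)
DLU@3: {C,T} ∩ {T} = {T} (intersection, +0)
ABDLU@3: {A,T} ∩ {T} = {T} (intersection, +0)
AB@4: {T} ∪ {A} = {A,T} (union, +1)
DL@4: {T} ∪ {G} = {G,T} (union, +1)
DLU@4: {G,T} ∩ {T} = {T} (intersection, +0)
ABDLU@4: {A,T} ∩ {T} = {T} (intersection, +0)
AB@5: {A} ∩ {A} = {A} (intersection, +0)
DL@5: {T} ∪ {A} = {A,T} (union, +1)
DLU@5: {A,T} ∪ {C} = {A,C,T} (union, +1)
ABDLU@5: {A} ∩ {A,C,T} = {A} (intersection, +0)
per-site changes: [2, 1, 3, 2, 2, 2]; total = 12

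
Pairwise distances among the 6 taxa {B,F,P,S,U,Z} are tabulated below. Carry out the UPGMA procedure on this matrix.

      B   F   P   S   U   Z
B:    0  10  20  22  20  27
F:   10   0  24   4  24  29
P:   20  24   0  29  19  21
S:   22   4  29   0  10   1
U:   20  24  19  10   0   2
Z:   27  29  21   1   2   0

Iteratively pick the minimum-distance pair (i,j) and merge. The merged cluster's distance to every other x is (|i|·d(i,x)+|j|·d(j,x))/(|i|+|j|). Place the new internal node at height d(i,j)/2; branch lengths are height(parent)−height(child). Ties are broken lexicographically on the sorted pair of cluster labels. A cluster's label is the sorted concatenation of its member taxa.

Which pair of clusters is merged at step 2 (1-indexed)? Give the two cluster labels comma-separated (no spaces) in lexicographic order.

step 1: merge (S,Z) at d=1; branch lengths S→1/2, Z→1/2; new cluster SZ
  updated: d(B,SZ)=49/2, d(F,SZ)=33/2, d(P,SZ)=25, d(SZ,U)=6
step 2: merge (SZ,U) at d=6; branch lengths SZ→5/2, U→3; new cluster SUZ
  updated: d(B,SUZ)=23, d(F,SUZ)=19, d(P,SUZ)=23
step 3: merge (B,F) at d=10; branch lengths B→5, F→5; new cluster BF
  updated: d(BF,P)=22, d(BF,SUZ)=21
step 4: merge (BF,SUZ) at d=21; branch lengths BF→11/2, SUZ→15/2; new cluster BFSUZ
  updated: d(BFSUZ,P)=113/5
step 5: merge (BFSUZ,P) at d=113/5; branch lengths BFSUZ→4/5, P→113/10; new cluster BFPSUZ
final tree: (((B:5,F:5):11/2,((S:1/2,Z:1/2):5/2,U:3):15/2):4/5,P:113/10)
total length: 208/5

SZ,U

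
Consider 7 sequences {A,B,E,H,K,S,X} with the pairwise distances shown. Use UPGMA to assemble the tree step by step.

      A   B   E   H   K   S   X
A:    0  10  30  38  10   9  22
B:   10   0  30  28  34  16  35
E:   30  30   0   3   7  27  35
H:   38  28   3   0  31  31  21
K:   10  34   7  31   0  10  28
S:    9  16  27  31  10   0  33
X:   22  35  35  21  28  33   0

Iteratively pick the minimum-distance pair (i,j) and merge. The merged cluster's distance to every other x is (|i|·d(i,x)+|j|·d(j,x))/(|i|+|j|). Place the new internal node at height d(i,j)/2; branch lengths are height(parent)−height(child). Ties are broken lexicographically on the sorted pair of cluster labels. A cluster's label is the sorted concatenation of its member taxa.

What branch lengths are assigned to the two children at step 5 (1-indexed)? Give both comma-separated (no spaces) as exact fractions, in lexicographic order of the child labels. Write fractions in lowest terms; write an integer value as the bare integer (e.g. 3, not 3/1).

31/8,99/8

1. join E+H (d=3) ⇒ EH; edges |E|=3/2, |H|=3/2
  updated: d(A,EH)=34, d(B,EH)=29, d(EH,K)=19, d(EH,S)=29, d(EH,X)=28
2. join A+S (d=9) ⇒ AS; edges |A|=9/2, |S|=9/2
  updated: d(AS,B)=13, d(AS,EH)=63/2, d(AS,K)=10, d(AS,X)=55/2
3. join AS+K (d=10) ⇒ AKS; edges |AS|=1/2, |K|=5
  updated: d(AKS,B)=20, d(AKS,EH)=82/3, d(AKS,X)=83/3
4. join AKS+B (d=20) ⇒ ABKS; edges |AKS|=5, |B|=10
  updated: d(ABKS,EH)=111/4, d(ABKS,X)=59/2
5. join ABKS+EH (d=111/4) ⇒ ABEHKS; edges |ABKS|=31/8, |EH|=99/8
  updated: d(ABEHKS,X)=29
6. join ABEHKS+X (d=29) ⇒ ABEHKSX; edges |ABEHKS|=5/8, |X|=29/2
final tree: (((((A:9/2,S:9/2):1/2,K:5):5,B:10):31/8,(E:3/2,H:3/2):99/8):5/8,X:29/2)
total length: 511/8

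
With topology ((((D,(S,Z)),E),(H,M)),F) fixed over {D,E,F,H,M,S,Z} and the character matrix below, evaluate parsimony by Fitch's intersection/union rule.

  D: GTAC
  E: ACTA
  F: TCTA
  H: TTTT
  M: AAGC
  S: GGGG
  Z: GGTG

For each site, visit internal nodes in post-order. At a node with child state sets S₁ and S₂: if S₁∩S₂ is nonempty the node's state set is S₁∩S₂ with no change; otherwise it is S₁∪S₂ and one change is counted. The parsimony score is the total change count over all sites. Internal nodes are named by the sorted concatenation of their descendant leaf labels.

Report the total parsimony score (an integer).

14

SZ@0: {G} ∩ {G} = {G} (intersection, +0)
DSZ@0: {G} ∩ {G} = {G} (intersection, +0)
DESZ@0: {G} ∪ {A} = {A,G} (union, +1)
HM@0: {T} ∪ {A} = {A,T} (union, +1)
DEHMSZ@0: {A,G} ∩ {A,T} = {A} (intersection, +0)
DEFHMSZ@0: {A} ∪ {T} = {A,T} (union, +1)
SZ@1: {G} ∩ {G} = {G} (intersection, +0)
DSZ@1: {T} ∪ {G} = {G,T} (union, +1)
DESZ@1: {G,T} ∪ {C} = {C,G,T} (union, +1)
HM@1: {T} ∪ {A} = {A,T} (union, +1)
DEHMSZ@1: {C,G,T} ∩ {A,T} = {T} (intersection, +0)
DEFHMSZ@1: {T} ∪ {C} = {C,T} (union, +1)
SZ@2: {G} ∪ {T} = {G,T} (union, +1)
DSZ@2: {A} ∪ {G,T} = {A,G,T} (union, +1)
DESZ@2: {A,G,T} ∩ {T} = {T} (intersection, +0)
HM@2: {T} ∪ {G} = {G,T} (union, +1)
DEHMSZ@2: {T} ∩ {G,T} = {T} (intersection, +0)
DEFHMSZ@2: {T} ∩ {T} = {T} (intersection, +0)
SZ@3: {G} ∩ {G} = {G} (intersection, +0)
DSZ@3: {C} ∪ {G} = {C,G} (union, +1)
DESZ@3: {C,G} ∪ {A} = {A,C,G} (union, +1)
HM@3: {T} ∪ {C} = {C,T} (union, +1)
DEHMSZ@3: {A,C,G} ∩ {C,T} = {C} (intersection, +0)
DEFHMSZ@3: {C} ∪ {A} = {A,C} (union, +1)
per-site changes: [3, 4, 3, 4]; total = 14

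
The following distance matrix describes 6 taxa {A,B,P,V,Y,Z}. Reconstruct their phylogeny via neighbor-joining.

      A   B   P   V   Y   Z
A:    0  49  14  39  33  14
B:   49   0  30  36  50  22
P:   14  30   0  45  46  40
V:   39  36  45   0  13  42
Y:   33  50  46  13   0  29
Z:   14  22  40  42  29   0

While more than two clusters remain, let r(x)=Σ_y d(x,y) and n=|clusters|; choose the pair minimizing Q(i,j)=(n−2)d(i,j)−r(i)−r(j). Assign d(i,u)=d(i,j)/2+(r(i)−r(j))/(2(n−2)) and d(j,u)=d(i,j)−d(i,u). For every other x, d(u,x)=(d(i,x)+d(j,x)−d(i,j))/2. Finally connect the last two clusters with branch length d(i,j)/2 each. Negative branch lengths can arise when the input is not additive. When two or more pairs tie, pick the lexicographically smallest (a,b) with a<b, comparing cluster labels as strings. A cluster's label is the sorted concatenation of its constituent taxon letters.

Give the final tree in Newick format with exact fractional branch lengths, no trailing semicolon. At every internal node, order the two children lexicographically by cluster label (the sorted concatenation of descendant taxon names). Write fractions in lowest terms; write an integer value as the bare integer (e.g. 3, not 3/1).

((((A:17/4,P:39/4):83/8,(V:7,Y:6):135/8):39/8,B:16):3,Z:3)

1. join V+Y (d=13, Q=-294) ⇒ VY; edges |V|=7, |Y|=6
  updated: d(A,VY)=59/2, d(B,VY)=73/2, d(P,VY)=39, d(VY,Z)=29
2. join A+P (d=14, Q=-375/2) ⇒ AP; edges |A|=17/4, |P|=39/4
  updated: d(AP,B)=65/2, d(AP,VY)=109/4, d(AP,Z)=20
3. join AP+VY (d=109/4, Q=-118) ⇒ APVY; edges |AP|=83/8, |VY|=135/8
  updated: d(APVY,B)=167/8, d(APVY,Z)=87/8
4. join APVY+B (d=167/8, Q=-215/4) ⇒ ABPVY; edges |APVY|=39/8, |B|=16
  updated: d(ABPVY,Z)=6
5. join ABPVY+Z (d=6) ⇒ ABPVYZ; edges |ABPVY|=3, |Z|=3
final tree: ((((A:17/4,P:39/4):83/8,(V:7,Y:6):135/8):39/8,B:16):3,Z:3)
total length: 649/8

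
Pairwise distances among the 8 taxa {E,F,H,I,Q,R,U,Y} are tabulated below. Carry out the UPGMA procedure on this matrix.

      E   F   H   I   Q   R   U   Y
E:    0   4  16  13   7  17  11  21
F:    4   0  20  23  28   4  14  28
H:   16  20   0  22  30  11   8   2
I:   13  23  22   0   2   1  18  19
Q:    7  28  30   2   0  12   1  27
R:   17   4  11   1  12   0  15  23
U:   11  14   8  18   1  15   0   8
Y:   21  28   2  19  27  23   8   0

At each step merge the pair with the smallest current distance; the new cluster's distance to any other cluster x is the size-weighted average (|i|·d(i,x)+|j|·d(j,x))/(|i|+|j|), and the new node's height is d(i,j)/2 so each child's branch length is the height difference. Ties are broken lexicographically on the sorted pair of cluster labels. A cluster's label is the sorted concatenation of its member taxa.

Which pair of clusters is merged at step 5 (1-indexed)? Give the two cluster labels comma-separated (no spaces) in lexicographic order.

1. join I+R (d=1) ⇒ IR; edges |I|=1/2, |R|=1/2
  updated: d(E,IR)=15, d(F,IR)=27/2, d(H,IR)=33/2, d(IR,Q)=7, d(IR,U)=33/2, d(IR,Y)=21
2. join Q+U (d=1) ⇒ QU; edges |Q|=1/2, |U|=1/2
  updated: d(E,QU)=9, d(F,QU)=21, d(H,QU)=19, d(IR,QU)=47/4, d(QU,Y)=35/2
3. join H+Y (d=2) ⇒ HY; edges |H|=1, |Y|=1
  updated: d(E,HY)=37/2, d(F,HY)=24, d(HY,IR)=75/4, d(HY,QU)=73/4
4. join E+F (d=4) ⇒ EF; edges |E|=2, |F|=2
  updated: d(EF,HY)=85/4, d(EF,IR)=57/4, d(EF,QU)=15
5. join IR+QU (d=47/4) ⇒ IQRU; edges |IR|=43/8, |QU|=43/8
  updated: d(EF,IQRU)=117/8, d(HY,IQRU)=37/2
6. join EF+IQRU (d=117/8) ⇒ EFIQRU; edges |EF|=85/16, |IQRU|=23/16
  updated: d(EFIQRU,HY)=233/12
7. join EFIQRU+HY (d=233/12) ⇒ EFHIQRUY; edges |EFIQRU|=115/48, |HY|=209/24
final tree: (((E:2,F:2):85/16,((I:1/2,R:1/2):43/8,(Q:1/2,U:1/2):43/8):23/16):115/48,(H:1,Y:1):209/24)
total length: 1757/48

IR,QU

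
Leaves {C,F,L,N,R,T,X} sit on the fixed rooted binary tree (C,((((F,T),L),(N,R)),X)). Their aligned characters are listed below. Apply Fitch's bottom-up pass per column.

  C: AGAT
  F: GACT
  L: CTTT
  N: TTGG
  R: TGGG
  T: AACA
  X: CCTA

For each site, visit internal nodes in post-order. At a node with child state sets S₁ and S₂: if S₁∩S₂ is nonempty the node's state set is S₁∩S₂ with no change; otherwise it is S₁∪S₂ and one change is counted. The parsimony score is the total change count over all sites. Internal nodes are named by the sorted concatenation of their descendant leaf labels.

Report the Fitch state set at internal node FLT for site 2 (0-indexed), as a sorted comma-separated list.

site 0, node FT: F={G} ∪ T={A} → {A,G} (+1)
site 0, node FLT: FT={A,G} ∪ L={C} → {A,C,G} (+1)
site 0, node NR: N={T} ∩ R={T} → {T} (+0)
site 0, node FLNRT: FLT={A,C,G} ∪ NR={T} → {A,C,G,T} (+1)
site 0, node FLNRTX: FLNRT={A,C,G,T} ∩ X={C} → {C} (+0)
site 0, node CFLNRTX: C={A} ∪ FLNRTX={C} → {A,C} (+1)
site 1, node FT: F={A} ∩ T={A} → {A} (+0)
site 1, node FLT: FT={A} ∪ L={T} → {A,T} (+1)
site 1, node NR: N={T} ∪ R={G} → {G,T} (+1)
site 1, node FLNRT: FLT={A,T} ∩ NR={G,T} → {T} (+0)
site 1, node FLNRTX: FLNRT={T} ∪ X={C} → {C,T} (+1)
site 1, node CFLNRTX: C={G} ∪ FLNRTX={C,T} → {C,G,T} (+1)
site 2, node FT: F={C} ∩ T={C} → {C} (+0)
site 2, node FLT: FT={C} ∪ L={T} → {C,T} (+1)
site 2, node NR: N={G} ∩ R={G} → {G} (+0)
site 2, node FLNRT: FLT={C,T} ∪ NR={G} → {C,G,T} (+1)
site 2, node FLNRTX: FLNRT={C,G,T} ∩ X={T} → {T} (+0)
site 2, node CFLNRTX: C={A} ∪ FLNRTX={T} → {A,T} (+1)
site 3, node FT: F={T} ∪ T={A} → {A,T} (+1)
site 3, node FLT: FT={A,T} ∩ L={T} → {T} (+0)
site 3, node NR: N={G} ∩ R={G} → {G} (+0)
site 3, node FLNRT: FLT={T} ∪ NR={G} → {G,T} (+1)
site 3, node FLNRTX: FLNRT={G,T} ∪ X={A} → {A,G,T} (+1)
site 3, node CFLNRTX: C={T} ∩ FLNRTX={A,G,T} → {T} (+0)
per-site changes: [4, 4, 3, 3]; total = 14

C,T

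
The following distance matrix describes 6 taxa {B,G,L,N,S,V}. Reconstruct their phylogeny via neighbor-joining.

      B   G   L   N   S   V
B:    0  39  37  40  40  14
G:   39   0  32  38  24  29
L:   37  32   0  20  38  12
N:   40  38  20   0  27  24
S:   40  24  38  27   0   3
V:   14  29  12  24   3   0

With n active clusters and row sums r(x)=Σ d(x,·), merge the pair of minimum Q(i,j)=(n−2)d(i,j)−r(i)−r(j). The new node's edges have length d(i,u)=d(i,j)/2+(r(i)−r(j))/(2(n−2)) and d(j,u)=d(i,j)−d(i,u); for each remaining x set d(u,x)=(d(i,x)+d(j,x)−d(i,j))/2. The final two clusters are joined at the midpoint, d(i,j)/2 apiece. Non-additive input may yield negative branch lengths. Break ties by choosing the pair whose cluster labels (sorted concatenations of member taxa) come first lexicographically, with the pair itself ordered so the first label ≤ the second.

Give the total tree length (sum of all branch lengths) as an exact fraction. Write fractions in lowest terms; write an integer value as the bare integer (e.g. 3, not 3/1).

591/8

1. join L+N (d=20, Q=-208) ⇒ LN; edges |L|=35/4, |N|=45/4
  updated: d(B,LN)=57/2, d(G,LN)=25, d(LN,S)=45/2, d(LN,V)=8
2. join G+S (d=24, Q=-269/2) ⇒ GS; edges |G|=199/12, |S|=89/12
  updated: d(B,GS)=55/2, d(GS,LN)=47/4, d(GS,V)=4
3. join B+V (d=14, Q=-68) ⇒ BV; edges |B|=18, |V|=-4
  updated: d(BV,GS)=35/4, d(BV,LN)=45/4
4. join BV+GS (d=35/4, Q=-127/4) ⇒ BGSV; edges |BV|=33/8, |GS|=37/8
  updated: d(BGSV,LN)=57/8
5. join BGSV+LN (d=57/8) ⇒ BGLNSV; edges |BGSV|=57/16, |LN|=57/16
final tree: (((B:18,V:-4):33/8,(G:199/12,S:89/12):37/8):57/16,(L:35/4,N:45/4):57/16)
total length: 591/8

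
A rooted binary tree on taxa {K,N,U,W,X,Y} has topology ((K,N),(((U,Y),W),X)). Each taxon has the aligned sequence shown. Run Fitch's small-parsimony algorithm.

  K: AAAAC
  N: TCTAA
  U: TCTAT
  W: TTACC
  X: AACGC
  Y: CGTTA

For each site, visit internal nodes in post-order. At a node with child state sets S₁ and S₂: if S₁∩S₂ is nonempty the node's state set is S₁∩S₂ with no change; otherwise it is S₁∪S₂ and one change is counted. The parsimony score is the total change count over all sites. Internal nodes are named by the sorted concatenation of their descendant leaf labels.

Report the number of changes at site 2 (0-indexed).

3

site 0, node KN: K={A} ∪ N={T} → {A,T} (+1)
site 0, node UY: U={T} ∪ Y={C} → {C,T} (+1)
site 0, node UWY: UY={C,T} ∩ W={T} → {T} (+0)
site 0, node UWXY: UWY={T} ∪ X={A} → {A,T} (+1)
site 0, node KNUWXY: KN={A,T} ∩ UWXY={A,T} → {A,T} (+0)
site 1, node KN: K={A} ∪ N={C} → {A,C} (+1)
site 1, node UY: U={C} ∪ Y={G} → {C,G} (+1)
site 1, node UWY: UY={C,G} ∪ W={T} → {C,G,T} (+1)
site 1, node UWXY: UWY={C,G,T} ∪ X={A} → {A,C,G,T} (+1)
site 1, node KNUWXY: KN={A,C} ∩ UWXY={A,C,G,T} → {A,C} (+0)
site 2, node KN: K={A} ∪ N={T} → {A,T} (+1)
site 2, node UY: U={T} ∩ Y={T} → {T} (+0)
site 2, node UWY: UY={T} ∪ W={A} → {A,T} (+1)
site 2, node UWXY: UWY={A,T} ∪ X={C} → {A,C,T} (+1)
site 2, node KNUWXY: KN={A,T} ∩ UWXY={A,C,T} → {A,T} (+0)
site 3, node KN: K={A} ∩ N={A} → {A} (+0)
site 3, node UY: U={A} ∪ Y={T} → {A,T} (+1)
site 3, node UWY: UY={A,T} ∪ W={C} → {A,C,T} (+1)
site 3, node UWXY: UWY={A,C,T} ∪ X={G} → {A,C,G,T} (+1)
site 3, node KNUWXY: KN={A} ∩ UWXY={A,C,G,T} → {A} (+0)
site 4, node KN: K={C} ∪ N={A} → {A,C} (+1)
site 4, node UY: U={T} ∪ Y={A} → {A,T} (+1)
site 4, node UWY: UY={A,T} ∪ W={C} → {A,C,T} (+1)
site 4, node UWXY: UWY={A,C,T} ∩ X={C} → {C} (+0)
site 4, node KNUWXY: KN={A,C} ∩ UWXY={C} → {C} (+0)
per-site changes: [3, 4, 3, 3, 3]; total = 16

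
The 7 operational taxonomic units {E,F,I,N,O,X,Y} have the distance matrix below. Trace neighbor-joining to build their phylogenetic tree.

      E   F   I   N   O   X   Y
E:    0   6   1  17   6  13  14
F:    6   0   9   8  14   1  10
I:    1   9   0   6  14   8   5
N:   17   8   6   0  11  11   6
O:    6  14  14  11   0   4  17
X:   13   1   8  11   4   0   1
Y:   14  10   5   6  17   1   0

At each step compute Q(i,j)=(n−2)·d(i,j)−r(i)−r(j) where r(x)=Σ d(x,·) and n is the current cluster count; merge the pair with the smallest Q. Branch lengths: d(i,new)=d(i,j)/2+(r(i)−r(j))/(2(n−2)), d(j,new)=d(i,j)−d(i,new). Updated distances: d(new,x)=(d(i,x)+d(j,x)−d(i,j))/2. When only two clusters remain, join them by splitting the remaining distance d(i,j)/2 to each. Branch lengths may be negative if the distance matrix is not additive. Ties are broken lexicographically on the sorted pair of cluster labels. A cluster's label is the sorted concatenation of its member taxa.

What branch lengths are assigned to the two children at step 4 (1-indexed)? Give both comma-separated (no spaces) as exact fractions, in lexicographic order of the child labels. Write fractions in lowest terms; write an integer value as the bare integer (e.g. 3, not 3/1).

69/16,43/16

1. join E+I (d=1, Q=-95) ⇒ EI; edges |E|=19/10, |I|=-9/10
  updated: d(EI,F)=7, d(EI,N)=11, d(EI,O)=19/2, d(EI,X)=10, d(EI,Y)=9
2. join O+X (d=4, Q=-133/2) ⇒ OX; edges |O|=89/16, |X|=-25/16
  updated: d(EI,OX)=31/4, d(F,OX)=11/2, d(N,OX)=9, d(OX,Y)=7
3. join N+Y (d=6, Q=-48) ⇒ NY; edges |N|=10/3, |Y|=8/3
  updated: d(EI,NY)=7, d(F,NY)=6, d(NY,OX)=5
4. join EI+F (d=7, Q=-105/4) ⇒ EFI; edges |EI|=69/16, |F|=43/16
  updated: d(EFI,NY)=3, d(EFI,OX)=25/8
5. join EFI+NY (d=3, Q=-89/8) ⇒ EFINY; edges |EFI|=9/16, |NY|=39/16
  updated: d(EFINY,OX)=41/16
6. join EFINY+OX (d=41/16) ⇒ EFINOXY; edges |EFINY|=41/32, |OX|=41/32
final tree: ((((E:19/10,I:-9/10):69/16,F:43/16):9/16,(N:10/3,Y:8/3):39/16):41/32,(O:89/16,X:-25/16):41/32)
total length: 377/16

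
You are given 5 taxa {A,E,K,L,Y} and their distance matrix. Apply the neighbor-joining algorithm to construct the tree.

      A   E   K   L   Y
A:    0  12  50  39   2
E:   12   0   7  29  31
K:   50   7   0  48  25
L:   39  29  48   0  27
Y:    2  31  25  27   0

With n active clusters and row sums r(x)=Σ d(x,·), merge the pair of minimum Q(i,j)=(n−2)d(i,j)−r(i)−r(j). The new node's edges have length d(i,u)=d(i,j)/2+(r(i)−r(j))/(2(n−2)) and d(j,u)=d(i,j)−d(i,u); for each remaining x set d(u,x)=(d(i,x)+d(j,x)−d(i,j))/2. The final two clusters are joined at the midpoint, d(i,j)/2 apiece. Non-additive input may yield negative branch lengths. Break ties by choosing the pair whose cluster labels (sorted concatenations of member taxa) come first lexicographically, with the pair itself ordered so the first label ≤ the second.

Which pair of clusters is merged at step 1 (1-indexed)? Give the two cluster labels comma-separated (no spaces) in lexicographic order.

step 1: merge (E,K) at d=7, Q=-188; branch lengths E→-5, K→12; new cluster EK
  updated: d(A,EK)=55/2, d(EK,L)=35, d(EK,Y)=49/2
step 2: merge (A,Y) at d=2, Q=-118; branch lengths A→19/4, Y→-11/4; new cluster AY
  updated: d(AY,EK)=25, d(AY,L)=32
step 3: merge (AY,EK) at d=25, Q=-92; branch lengths AY→11, EK→14; new cluster AEKY
  updated: d(AEKY,L)=21
step 4: merge (AEKY,L) at d=21; branch lengths AEKY→21/2, L→21/2; new cluster AEKLY
final tree: (((A:19/4,Y:-11/4):11,(E:-5,K:12):14):21/2,L:21/2)
total length: 55

E,K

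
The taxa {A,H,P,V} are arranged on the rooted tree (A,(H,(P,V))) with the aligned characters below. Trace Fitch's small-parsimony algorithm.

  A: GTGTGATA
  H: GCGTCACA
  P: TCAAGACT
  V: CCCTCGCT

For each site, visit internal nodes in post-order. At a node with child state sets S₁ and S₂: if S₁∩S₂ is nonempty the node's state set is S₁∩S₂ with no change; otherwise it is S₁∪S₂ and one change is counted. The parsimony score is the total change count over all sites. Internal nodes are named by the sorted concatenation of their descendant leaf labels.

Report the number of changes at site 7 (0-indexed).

PV@0: {T} ∪ {C} = {C,T} (union, +1)
HPV@0: {G} ∪ {C,T} = {C,G,T} (union, +1)
AHPV@0: {G} ∩ {C,G,T} = {G} (intersection, +0)
PV@1: {C} ∩ {C} = {C} (intersection, +0)
HPV@1: {C} ∩ {C} = {C} (intersection, +0)
AHPV@1: {T} ∪ {C} = {C,T} (union, +1)
PV@2: {A} ∪ {C} = {A,C} (union, +1)
HPV@2: {G} ∪ {A,C} = {A,C,G} (union, +1)
AHPV@2: {G} ∩ {A,C,G} = {G} (intersection, +0)
PV@3: {A} ∪ {T} = {A,T} (union, +1)
HPV@3: {T} ∩ {A,T} = {T} (intersection, +0)
AHPV@3: {T} ∩ {T} = {T} (intersection, +0)
PV@4: {G} ∪ {C} = {C,G} (union, +1)
HPV@4: {C} ∩ {C,G} = {C} (intersection, +0)
AHPV@4: {G} ∪ {C} = {C,G} (union, +1)
PV@5: {A} ∪ {G} = {A,G} (union, +1)
HPV@5: {A} ∩ {A,G} = {A} (intersection, +0)
AHPV@5: {A} ∩ {A} = {A} (intersection, +0)
PV@6: {C} ∩ {C} = {C} (intersection, +0)
HPV@6: {C} ∩ {C} = {C} (intersection, +0)
AHPV@6: {T} ∪ {C} = {C,T} (union, +1)
PV@7: {T} ∩ {T} = {T} (intersection, +0)
HPV@7: {A} ∪ {T} = {A,T} (union, +1)
AHPV@7: {A} ∩ {A,T} = {A} (intersection, +0)
per-site changes: [2, 1, 2, 1, 2, 1, 1, 1]; total = 11

1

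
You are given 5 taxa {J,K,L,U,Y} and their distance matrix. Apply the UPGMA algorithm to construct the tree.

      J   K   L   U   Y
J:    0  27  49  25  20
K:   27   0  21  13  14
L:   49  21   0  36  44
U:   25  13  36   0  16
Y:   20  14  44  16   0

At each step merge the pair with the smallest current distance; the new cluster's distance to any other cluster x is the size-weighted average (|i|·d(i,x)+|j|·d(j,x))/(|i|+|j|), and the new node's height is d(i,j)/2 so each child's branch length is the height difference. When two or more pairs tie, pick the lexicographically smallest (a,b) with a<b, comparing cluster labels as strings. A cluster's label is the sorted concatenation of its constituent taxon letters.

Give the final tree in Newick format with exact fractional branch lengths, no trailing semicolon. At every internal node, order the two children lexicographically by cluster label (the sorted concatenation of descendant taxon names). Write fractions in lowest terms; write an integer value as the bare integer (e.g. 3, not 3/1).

step 1: merge (K,U) at d=13; branch lengths K→13/2, U→13/2; new cluster KU
  updated: d(J,KU)=26, d(KU,L)=57/2, d(KU,Y)=15
step 2: merge (KU,Y) at d=15; branch lengths KU→1, Y→15/2; new cluster KUY
  updated: d(J,KUY)=24, d(KUY,L)=101/3
step 3: merge (J,KUY) at d=24; branch lengths J→12, KUY→9/2; new cluster JKUY
  updated: d(JKUY,L)=75/2
step 4: merge (JKUY,L) at d=75/2; branch lengths JKUY→27/4, L→75/4; new cluster JKLUY
final tree: ((J:12,((K:13/2,U:13/2):1,Y:15/2):9/2):27/4,L:75/4)
total length: 127/2

((J:12,((K:13/2,U:13/2):1,Y:15/2):9/2):27/4,L:75/4)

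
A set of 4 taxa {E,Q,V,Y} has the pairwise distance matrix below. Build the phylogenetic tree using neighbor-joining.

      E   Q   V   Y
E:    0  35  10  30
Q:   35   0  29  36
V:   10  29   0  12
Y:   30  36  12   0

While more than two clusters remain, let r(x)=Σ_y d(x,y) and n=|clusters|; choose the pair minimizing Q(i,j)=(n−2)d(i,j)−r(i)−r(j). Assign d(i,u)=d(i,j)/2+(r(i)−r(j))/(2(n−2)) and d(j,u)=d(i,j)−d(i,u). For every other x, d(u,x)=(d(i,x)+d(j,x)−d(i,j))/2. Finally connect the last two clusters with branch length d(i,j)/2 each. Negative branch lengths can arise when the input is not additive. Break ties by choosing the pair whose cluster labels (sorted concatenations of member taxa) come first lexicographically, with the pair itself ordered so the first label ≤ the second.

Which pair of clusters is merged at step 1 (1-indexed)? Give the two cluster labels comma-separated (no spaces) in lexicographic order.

iteration 1: select E,V (d=10, Q=-106); attach at lengths (11, -1); label the merged cluster EV
  updated: d(EV,Q)=27, d(EV,Y)=16
iteration 2: select EV,Q (d=27, Q=-79); attach at lengths (7/2, 47/2); label the merged cluster EQV
  updated: d(EQV,Y)=25/2
iteration 3: select EQV,Y (d=25/2); attach at lengths (25/4, 25/4); label the merged cluster EQVY
final tree: (((E:11,V:-1):7/2,Q:47/2):25/4,Y:25/4)
total length: 99/2

E,V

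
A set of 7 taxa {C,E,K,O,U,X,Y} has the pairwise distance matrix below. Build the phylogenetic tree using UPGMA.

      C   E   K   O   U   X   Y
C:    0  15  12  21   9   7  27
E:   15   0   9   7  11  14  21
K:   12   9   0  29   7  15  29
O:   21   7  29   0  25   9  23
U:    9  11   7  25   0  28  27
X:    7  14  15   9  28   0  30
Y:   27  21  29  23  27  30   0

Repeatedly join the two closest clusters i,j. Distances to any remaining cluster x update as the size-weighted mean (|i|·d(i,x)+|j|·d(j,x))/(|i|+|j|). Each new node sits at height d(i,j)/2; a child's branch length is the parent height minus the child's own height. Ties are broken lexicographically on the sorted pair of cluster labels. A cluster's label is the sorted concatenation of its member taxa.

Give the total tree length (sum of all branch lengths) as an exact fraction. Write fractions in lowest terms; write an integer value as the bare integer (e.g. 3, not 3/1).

158/3

1. join C+X (d=7) ⇒ CX; edges |C|=7/2, |X|=7/2
  updated: d(CX,E)=29/2, d(CX,K)=27/2, d(CX,O)=15, d(CX,U)=37/2, d(CX,Y)=57/2
2. join E+O (d=7) ⇒ EO; edges |E|=7/2, |O|=7/2
  updated: d(CX,EO)=59/4, d(EO,K)=19, d(EO,U)=18, d(EO,Y)=22
3. join K+U (d=7) ⇒ KU; edges |K|=7/2, |U|=7/2
  updated: d(CX,KU)=16, d(EO,KU)=37/2, d(KU,Y)=28
4. join CX+EO (d=59/4) ⇒ CEOX; edges |CX|=31/8, |EO|=31/8
  updated: d(CEOX,KU)=69/4, d(CEOX,Y)=101/4
5. join CEOX+KU (d=69/4) ⇒ CEKOUX; edges |CEOX|=5/4, |KU|=41/8
  updated: d(CEKOUX,Y)=157/6
6. join CEKOUX+Y (d=157/6) ⇒ CEKOUXY; edges |CEKOUX|=107/24, |Y|=157/12
final tree: ((((C:7/2,X:7/2):31/8,(E:7/2,O:7/2):31/8):5/4,(K:7/2,U:7/2):41/8):107/24,Y:157/12)
total length: 158/3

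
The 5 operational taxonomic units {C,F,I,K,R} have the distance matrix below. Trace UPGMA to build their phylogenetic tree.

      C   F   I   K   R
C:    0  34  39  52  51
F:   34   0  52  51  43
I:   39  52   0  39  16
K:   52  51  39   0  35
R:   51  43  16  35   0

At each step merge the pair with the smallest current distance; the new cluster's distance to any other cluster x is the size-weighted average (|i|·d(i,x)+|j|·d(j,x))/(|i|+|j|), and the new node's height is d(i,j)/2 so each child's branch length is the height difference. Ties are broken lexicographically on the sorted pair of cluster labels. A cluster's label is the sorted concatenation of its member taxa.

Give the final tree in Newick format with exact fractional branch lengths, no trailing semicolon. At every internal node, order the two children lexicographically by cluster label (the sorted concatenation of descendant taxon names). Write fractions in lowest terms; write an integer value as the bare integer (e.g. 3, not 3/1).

((C:17,F:17):7,((I:8,R:8):21/2,K:37/2):11/2)

iteration 1: select I,R (d=16); attach at lengths (8, 8); label the merged cluster IR
  updated: d(C,IR)=45, d(F,IR)=95/2, d(IR,K)=37
iteration 2: select C,F (d=34); attach at lengths (17, 17); label the merged cluster CF
  updated: d(CF,IR)=185/4, d(CF,K)=103/2
iteration 3: select IR,K (d=37); attach at lengths (21/2, 37/2); label the merged cluster IKR
  updated: d(CF,IKR)=48
iteration 4: select CF,IKR (d=48); attach at lengths (7, 11/2); label the merged cluster CFIKR
final tree: ((C:17,F:17):7,((I:8,R:8):21/2,K:37/2):11/2)
total length: 183/2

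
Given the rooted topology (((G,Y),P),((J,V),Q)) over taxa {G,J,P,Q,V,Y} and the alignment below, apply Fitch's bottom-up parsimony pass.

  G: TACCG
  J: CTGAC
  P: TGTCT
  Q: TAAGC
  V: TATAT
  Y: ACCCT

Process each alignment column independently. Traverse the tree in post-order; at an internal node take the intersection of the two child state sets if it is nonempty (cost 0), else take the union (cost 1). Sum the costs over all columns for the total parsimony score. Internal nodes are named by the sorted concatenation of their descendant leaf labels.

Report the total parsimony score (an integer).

GY@0: {T} ∪ {A} = {A,T} (union, +1)
GPY@0: {A,T} ∩ {T} = {T} (intersection, +0)
JV@0: {C} ∪ {T} = {C,T} (union, +1)
JQV@0: {C,T} ∩ {T} = {T} (intersection, +0)
GJPQVY@0: {T} ∩ {T} = {T} (intersection, +0)
GY@1: {A} ∪ {C} = {A,C} (union, +1)
GPY@1: {A,C} ∪ {G} = {A,C,G} (union, +1)
JV@1: {T} ∪ {A} = {A,T} (union, +1)
JQV@1: {A,T} ∩ {A} = {A} (intersection, +0)
GJPQVY@1: {A,C,G} ∩ {A} = {A} (intersection, +0)
GY@2: {C} ∩ {C} = {C} (intersection, +0)
GPY@2: {C} ∪ {T} = {C,T} (union, +1)
JV@2: {G} ∪ {T} = {G,T} (union, +1)
JQV@2: {G,T} ∪ {A} = {A,G,T} (union, +1)
GJPQVY@2: {C,T} ∩ {A,G,T} = {T} (intersection, +0)
GY@3: {C} ∩ {C} = {C} (intersection, +0)
GPY@3: {C} ∩ {C} = {C} (intersection, +0)
JV@3: {A} ∩ {A} = {A} (intersection, +0)
JQV@3: {A} ∪ {G} = {A,G} (union, +1)
GJPQVY@3: {C} ∪ {A,G} = {A,C,G} (union, +1)
GY@4: {G} ∪ {T} = {G,T} (union, +1)
GPY@4: {G,T} ∩ {T} = {T} (intersection, +0)
JV@4: {C} ∪ {T} = {C,T} (union, +1)
JQV@4: {C,T} ∩ {C} = {C} (intersection, +0)
GJPQVY@4: {T} ∪ {C} = {C,T} (union, +1)
per-site changes: [2, 3, 3, 2, 3]; total = 13

13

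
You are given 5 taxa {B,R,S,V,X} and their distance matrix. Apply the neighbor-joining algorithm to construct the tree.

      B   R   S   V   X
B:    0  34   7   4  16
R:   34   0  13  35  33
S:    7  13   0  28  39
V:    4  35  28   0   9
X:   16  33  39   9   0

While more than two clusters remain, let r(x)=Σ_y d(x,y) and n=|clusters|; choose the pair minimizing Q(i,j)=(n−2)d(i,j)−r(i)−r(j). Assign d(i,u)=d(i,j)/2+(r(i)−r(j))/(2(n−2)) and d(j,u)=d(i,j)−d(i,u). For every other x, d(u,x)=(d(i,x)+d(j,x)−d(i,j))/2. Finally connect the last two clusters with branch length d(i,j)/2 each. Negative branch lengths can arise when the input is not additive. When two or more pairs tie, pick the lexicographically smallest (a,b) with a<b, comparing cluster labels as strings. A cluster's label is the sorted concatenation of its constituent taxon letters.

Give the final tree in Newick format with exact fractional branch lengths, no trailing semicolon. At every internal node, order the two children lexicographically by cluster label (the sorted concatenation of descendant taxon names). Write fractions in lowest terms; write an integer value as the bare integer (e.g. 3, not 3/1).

step 1: merge (R,S) at d=13, Q=-163; branch lengths R→67/6, S→11/6; new cluster RS
  updated: d(B,RS)=14, d(RS,V)=25, d(RS,X)=59/2
step 2: merge (B,RS) at d=14, Q=-149/2; branch lengths B→-13/8, RS→125/8; new cluster BRS
  updated: d(BRS,V)=15/2, d(BRS,X)=63/4
step 3: merge (BRS,V) at d=15/2, Q=-129/4; branch lengths BRS→57/8, V→3/8; new cluster BRSV
  updated: d(BRSV,X)=69/8
step 4: merge (BRSV,X) at d=69/8; branch lengths BRSV→69/16, X→69/16; new cluster BRSVX
final tree: (((B:-13/8,(R:67/6,S:11/6):125/8):57/8,V:3/8):69/16,X:69/16)
total length: 345/8

(((B:-13/8,(R:67/6,S:11/6):125/8):57/8,V:3/8):69/16,X:69/16)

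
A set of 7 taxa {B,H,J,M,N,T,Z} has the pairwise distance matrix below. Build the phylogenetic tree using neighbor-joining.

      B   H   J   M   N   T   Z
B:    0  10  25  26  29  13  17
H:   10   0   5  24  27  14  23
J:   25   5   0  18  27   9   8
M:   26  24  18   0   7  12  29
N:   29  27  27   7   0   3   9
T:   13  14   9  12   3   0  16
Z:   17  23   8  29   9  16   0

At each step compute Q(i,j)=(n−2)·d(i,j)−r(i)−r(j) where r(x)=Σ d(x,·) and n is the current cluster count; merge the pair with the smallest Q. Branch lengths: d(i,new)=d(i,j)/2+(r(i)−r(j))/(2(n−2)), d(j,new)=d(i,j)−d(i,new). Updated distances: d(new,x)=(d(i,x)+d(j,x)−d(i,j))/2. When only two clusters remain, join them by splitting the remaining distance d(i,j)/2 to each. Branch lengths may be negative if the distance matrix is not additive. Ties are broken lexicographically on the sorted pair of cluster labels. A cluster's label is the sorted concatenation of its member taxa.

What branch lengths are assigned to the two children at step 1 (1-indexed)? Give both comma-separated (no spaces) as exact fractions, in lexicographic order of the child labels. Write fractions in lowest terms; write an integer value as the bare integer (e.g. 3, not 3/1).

49/10,21/10

iteration 1: select M,N (d=7, Q=-183); attach at lengths (49/10, 21/10); label the merged cluster MN
  updated: d(B,MN)=24, d(H,MN)=22, d(J,MN)=19, d(MN,T)=4, d(MN,Z)=31/2
iteration 2: select MN,T (d=4, Q=-249/2); attach at lengths (89/16, -25/16); label the merged cluster MNT
  updated: d(B,MNT)=33/2, d(H,MNT)=16, d(J,MNT)=12, d(MNT,Z)=55/4
iteration 3: select B,H (d=10, Q=-185/2); attach at lengths (89/12, 31/12); label the merged cluster BH
  updated: d(BH,J)=10, d(BH,MNT)=45/4, d(BH,Z)=15
iteration 4: select BH,MNT (d=45/4, Q=-203/4); attach at lengths (87/16, 93/16); label the merged cluster BHMNT
  updated: d(BHMNT,J)=43/8, d(BHMNT,Z)=35/4
iteration 5: select BHMNT,J (d=43/8, Q=-177/8); attach at lengths (49/16, 37/16); label the merged cluster BHJMNT
  updated: d(BHJMNT,Z)=91/16
iteration 6: select BHJMNT,Z (d=91/16); attach at lengths (91/32, 91/32); label the merged cluster BHJMNTZ
final tree: ((((B:89/12,H:31/12):87/16,((M:49/10,N:21/10):89/16,T:-25/16):93/16):49/16,J:37/16):91/32,Z:91/32)
total length: 693/16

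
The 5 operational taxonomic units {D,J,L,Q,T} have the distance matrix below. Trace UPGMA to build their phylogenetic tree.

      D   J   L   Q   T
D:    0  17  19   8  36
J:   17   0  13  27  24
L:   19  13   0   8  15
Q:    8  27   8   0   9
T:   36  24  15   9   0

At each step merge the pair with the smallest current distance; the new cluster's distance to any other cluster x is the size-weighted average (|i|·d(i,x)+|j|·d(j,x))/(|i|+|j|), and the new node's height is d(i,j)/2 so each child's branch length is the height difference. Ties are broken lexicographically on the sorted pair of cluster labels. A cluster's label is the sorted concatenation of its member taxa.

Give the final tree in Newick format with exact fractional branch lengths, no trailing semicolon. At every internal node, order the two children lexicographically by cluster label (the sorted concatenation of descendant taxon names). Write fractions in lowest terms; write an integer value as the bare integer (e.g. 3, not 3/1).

(((D:4,Q:4):39/8,(J:13/2,L:13/2):19/8):13/8,T:21/2)

step 1: merge (D,Q) at d=8; branch lengths D→4, Q→4; new cluster DQ
  updated: d(DQ,J)=22, d(DQ,L)=27/2, d(DQ,T)=45/2
step 2: merge (J,L) at d=13; branch lengths J→13/2, L→13/2; new cluster JL
  updated: d(DQ,JL)=71/4, d(JL,T)=39/2
step 3: merge (DQ,JL) at d=71/4; branch lengths DQ→39/8, JL→19/8; new cluster DJLQ
  updated: d(DJLQ,T)=21
step 4: merge (DJLQ,T) at d=21; branch lengths DJLQ→13/8, T→21/2; new cluster DJLQT
final tree: (((D:4,Q:4):39/8,(J:13/2,L:13/2):19/8):13/8,T:21/2)
total length: 323/8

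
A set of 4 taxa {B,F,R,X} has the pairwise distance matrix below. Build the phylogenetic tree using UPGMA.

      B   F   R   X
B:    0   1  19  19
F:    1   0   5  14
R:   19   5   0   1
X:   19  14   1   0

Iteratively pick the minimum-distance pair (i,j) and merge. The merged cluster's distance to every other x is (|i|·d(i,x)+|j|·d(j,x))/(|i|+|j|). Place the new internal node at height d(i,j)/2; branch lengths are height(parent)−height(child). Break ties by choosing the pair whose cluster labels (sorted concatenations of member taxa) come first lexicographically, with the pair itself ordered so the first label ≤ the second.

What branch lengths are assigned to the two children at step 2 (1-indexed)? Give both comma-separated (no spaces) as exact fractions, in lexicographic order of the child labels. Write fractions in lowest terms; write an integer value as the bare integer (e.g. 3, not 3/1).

1/2,1/2

1. join B+F (d=1) ⇒ BF; edges |B|=1/2, |F|=1/2
  updated: d(BF,R)=12, d(BF,X)=33/2
2. join R+X (d=1) ⇒ RX; edges |R|=1/2, |X|=1/2
  updated: d(BF,RX)=57/4
3. join BF+RX (d=57/4) ⇒ BFRX; edges |BF|=53/8, |RX|=53/8
final tree: ((B:1/2,F:1/2):53/8,(R:1/2,X:1/2):53/8)
total length: 61/4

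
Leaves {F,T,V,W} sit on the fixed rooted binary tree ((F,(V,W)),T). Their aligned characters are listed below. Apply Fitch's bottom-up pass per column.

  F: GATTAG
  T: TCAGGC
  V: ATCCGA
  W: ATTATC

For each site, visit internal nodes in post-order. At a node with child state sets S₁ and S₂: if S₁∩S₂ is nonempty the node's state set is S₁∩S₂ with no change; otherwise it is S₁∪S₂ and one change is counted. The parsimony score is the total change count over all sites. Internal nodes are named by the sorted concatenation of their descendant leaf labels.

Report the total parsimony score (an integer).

VW@0: {A} ∩ {A} = {A} (intersection, +0)
FVW@0: {G} ∪ {A} = {A,G} (union, +1)
FTVW@0: {A,G} ∪ {T} = {A,G,T} (union, +1)
VW@1: {T} ∩ {T} = {T} (intersection, +0)
FVW@1: {A} ∪ {T} = {A,T} (union, +1)
FTVW@1: {A,T} ∪ {C} = {A,C,T} (union, +1)
VW@2: {C} ∪ {T} = {C,T} (union, +1)
FVW@2: {T} ∩ {C,T} = {T} (intersection, +0)
FTVW@2: {T} ∪ {A} = {A,T} (union, +1)
VW@3: {C} ∪ {A} = {A,C} (union, +1)
FVW@3: {T} ∪ {A,C} = {A,C,T} (union, +1)
FTVW@3: {A,C,T} ∪ {G} = {A,C,G,T} (union, +1)
VW@4: {G} ∪ {T} = {G,T} (union, +1)
FVW@4: {A} ∪ {G,T} = {A,G,T} (union, +1)
FTVW@4: {A,G,T} ∩ {G} = {G} (intersection, +0)
VW@5: {A} ∪ {C} = {A,C} (union, +1)
FVW@5: {G} ∪ {A,C} = {A,C,G} (union, +1)
FTVW@5: {A,C,G} ∩ {C} = {C} (intersection, +0)
per-site changes: [2, 2, 2, 3, 2, 2]; total = 13

13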